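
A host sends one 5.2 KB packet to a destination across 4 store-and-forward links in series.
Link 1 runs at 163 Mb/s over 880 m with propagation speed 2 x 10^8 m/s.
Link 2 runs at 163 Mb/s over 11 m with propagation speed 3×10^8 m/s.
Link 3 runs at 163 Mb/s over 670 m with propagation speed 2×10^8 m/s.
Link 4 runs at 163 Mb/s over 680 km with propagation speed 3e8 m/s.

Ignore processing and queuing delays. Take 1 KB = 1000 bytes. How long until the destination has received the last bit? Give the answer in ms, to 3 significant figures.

L = 41600 bits.
Transmission delay per hop = L/R = 41600/163000000 = 0.255215 ms; 4 hops → 1.02086 ms.
Propagation delays (d/s per hop): 0.0044, 3.66667e-05, 0.00335, 2.26667 ms; sum = 2.27445 ms.
End-to-end = 3.30 ms.

3.30 ms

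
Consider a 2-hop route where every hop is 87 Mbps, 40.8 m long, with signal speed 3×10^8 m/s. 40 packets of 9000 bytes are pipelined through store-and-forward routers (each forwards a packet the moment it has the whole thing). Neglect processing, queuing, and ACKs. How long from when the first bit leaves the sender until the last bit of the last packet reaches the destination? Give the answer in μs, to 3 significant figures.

Per-hop transmission t_tx = L/R = 72000/87000000 = 827.586 μs.
Per-hop propagation t_prop = 40.8/300000000 = 0.136 μs.
Pipeline fill: first packet needs 2·t_tx to clear all hops; remaining 39 packets each add one t_tx.
Total = (2+40-1)·t_tx + 2·t_prop = 41·827.586 + 2·0.136 = 33900 μs.

33900 μs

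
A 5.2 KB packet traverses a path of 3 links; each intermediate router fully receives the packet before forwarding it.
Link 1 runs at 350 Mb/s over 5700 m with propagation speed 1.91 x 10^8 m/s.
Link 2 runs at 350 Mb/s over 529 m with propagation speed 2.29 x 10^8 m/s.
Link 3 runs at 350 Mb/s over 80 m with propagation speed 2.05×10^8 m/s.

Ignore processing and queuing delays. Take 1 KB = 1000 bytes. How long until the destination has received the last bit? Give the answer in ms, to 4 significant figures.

L = 41600 bits.
Transmission delay per hop = L/R = 41600/350000000 = 0.118857 ms; 3 hops → 0.356571 ms.
Propagation delays (d/s per hop): 0.0298429, 0.00231004, 0.000390244 ms; sum = 0.0325432 ms.
End-to-end = 0.3891 ms.

0.3891 ms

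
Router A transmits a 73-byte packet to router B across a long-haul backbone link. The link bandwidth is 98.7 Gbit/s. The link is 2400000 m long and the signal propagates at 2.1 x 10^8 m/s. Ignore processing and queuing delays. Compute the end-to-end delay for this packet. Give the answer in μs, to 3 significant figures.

L = 73 × 8 = 584 bits.
Transmission delay = L/R = 584 / 98700000000 = 0.00591692 μs.
Propagation delay = d/s = 2400000 m / 210000000 m/s = 11428.6 μs.
Total = 11400 μs.

11400 μs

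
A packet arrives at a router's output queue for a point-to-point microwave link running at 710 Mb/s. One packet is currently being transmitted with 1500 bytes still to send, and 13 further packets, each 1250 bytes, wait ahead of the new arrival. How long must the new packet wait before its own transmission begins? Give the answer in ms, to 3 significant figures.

Each queued packet: L/R = 10000/710000000 = 0.0140845 ms.
13 queued → 0.183099 ms.
Plus remaining 12000 bits of current packet: 0.0169014 ms.
Queuing delay = 0.200 ms.

0.200 ms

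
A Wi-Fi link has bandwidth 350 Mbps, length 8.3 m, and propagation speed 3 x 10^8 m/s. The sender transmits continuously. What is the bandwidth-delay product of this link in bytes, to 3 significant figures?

Propagation delay = 8.3 / 300000000 = 2.76667e-08 s.
BDP = R × t_prop = 350000000 × 2.76667e-08 = 9.68333 bits.
In bytes: 9.68333/8 = 1.21 bytes.

1.21 bytes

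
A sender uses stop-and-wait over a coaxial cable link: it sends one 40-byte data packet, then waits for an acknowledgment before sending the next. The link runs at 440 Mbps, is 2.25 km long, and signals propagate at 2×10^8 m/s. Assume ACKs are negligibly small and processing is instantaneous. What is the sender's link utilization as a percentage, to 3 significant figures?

t_tx = L/R = 320/440000000 = 7.27273e-07 s.
t_prop = 2250/200000000 = 1.125e-05 s; RTT = 2.25e-05 s.
Cycle = t_tx + RTT = 2.32273e-05 s.
Utilization = t_tx / cycle = 7.27273e-07/2.32273e-05 = 3.13 %.

3.13 %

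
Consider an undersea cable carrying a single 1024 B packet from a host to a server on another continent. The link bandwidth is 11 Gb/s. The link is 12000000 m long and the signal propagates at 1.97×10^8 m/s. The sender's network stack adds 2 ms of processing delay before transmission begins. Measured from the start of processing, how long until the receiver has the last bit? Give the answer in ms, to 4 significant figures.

L = 1024 × 8 = 8192 bits.
Transmission delay = L/R = 8192 / 11000000000 = 0.000744727 ms.
Propagation delay = d/s = 12000000 m / 197000000 m/s = 60.9137 ms.
Plus processing delay 2 ms = 2 ms.
Total = 62.91 ms.

62.91 ms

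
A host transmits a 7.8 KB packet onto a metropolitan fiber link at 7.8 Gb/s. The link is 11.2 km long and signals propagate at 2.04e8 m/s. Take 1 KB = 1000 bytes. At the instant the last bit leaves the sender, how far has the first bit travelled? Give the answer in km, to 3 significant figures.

1.63 km

t_tx = L/R = 62400/7800000000 = 8e-06 s.
Distance = s × t_tx = 204000000 × 8e-06 = 1.63 km.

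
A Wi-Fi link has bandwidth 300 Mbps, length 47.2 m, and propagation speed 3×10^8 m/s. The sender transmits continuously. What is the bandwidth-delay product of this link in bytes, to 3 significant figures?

5.90 bytes

Propagation delay = 47.2 / 300000000 = 1.57333e-07 s.
BDP = R × t_prop = 300000000 × 1.57333e-07 = 47.2 bits.
In bytes: 47.2/8 = 5.90 bytes.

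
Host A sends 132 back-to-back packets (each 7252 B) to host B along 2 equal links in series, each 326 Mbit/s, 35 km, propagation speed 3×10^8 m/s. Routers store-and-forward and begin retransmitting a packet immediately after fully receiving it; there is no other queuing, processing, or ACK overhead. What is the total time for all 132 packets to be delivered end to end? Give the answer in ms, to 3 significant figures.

Per-hop transmission t_tx = L/R = 58016/326000000 = 0.177963 ms.
Per-hop propagation t_prop = 35000/300000000 = 0.116667 ms.
Pipeline fill: first packet needs 2·t_tx to clear all hops; remaining 131 packets each add one t_tx.
Total = (2+132-1)·t_tx + 2·t_prop = 133·0.177963 + 2·0.116667 = 23.9 ms.

23.9 ms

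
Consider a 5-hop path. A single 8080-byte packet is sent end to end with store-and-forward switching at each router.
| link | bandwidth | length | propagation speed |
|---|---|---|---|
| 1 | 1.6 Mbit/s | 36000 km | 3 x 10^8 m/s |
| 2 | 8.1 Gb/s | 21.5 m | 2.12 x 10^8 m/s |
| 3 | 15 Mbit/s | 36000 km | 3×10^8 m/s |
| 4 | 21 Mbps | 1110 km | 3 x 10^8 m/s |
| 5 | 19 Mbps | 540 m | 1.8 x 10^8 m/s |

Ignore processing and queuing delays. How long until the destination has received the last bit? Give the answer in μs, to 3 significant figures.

295000 μs

L = 8080 × 8 = 64640 bits.
Transmission delays (L/R per hop): 40400, 7.98025, 4309.33, 3078.1, 3402.11 μs; sum = 51197.5 μs.
Propagation delays (d/s per hop): 120000, 0.101415, 120000, 3700, 3 μs; sum = 243703 μs.
End-to-end = 295000 μs.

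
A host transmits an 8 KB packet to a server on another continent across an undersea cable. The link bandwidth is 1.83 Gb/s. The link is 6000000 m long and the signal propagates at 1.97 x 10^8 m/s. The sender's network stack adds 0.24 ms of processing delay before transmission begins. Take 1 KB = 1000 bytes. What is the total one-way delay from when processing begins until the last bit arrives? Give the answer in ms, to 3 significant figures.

30.7 ms

L = 64000 bits.
Transmission delay = L/R = 64000 / 1830000000 = 0.0349727 ms.
Propagation delay = d/s = 6000000 m / 197000000 m/s = 30.4569 ms.
Plus processing delay 0.24 ms = 0.24 ms.
Total = 30.7 ms.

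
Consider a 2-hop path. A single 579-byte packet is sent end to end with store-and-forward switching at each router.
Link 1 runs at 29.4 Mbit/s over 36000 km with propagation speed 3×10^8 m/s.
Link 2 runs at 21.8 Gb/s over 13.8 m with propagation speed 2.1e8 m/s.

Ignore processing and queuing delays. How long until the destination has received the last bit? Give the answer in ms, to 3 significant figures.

L = 579 × 8 = 4632 bits.
Transmission delays (L/R per hop): 0.157551, 0.000212477 ms; sum = 0.157763 ms.
Propagation delays (d/s per hop): 120, 6.57143e-05 ms; sum = 120 ms.
End-to-end = 120 ms.

120 ms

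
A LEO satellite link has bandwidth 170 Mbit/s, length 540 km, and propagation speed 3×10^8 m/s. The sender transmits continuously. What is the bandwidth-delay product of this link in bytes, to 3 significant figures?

Propagation delay = 540000 / 300000000 = 0.0018 s.
BDP = R × t_prop = 170000000 × 0.0018 = 306000 bits.
In bytes: 306000/8 = 38300 bytes.

38300 bytes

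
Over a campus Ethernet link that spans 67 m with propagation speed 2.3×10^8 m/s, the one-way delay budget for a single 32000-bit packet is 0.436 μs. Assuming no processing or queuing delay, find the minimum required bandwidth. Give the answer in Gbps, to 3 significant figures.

221 Gbps

Propagation delay = 67 / 2.3e+08 = 0.291304 μs.
Transmission budget = 0.436 − 0.291304 = 0.144696 μs.
R ≥ L / t_tx = 32000 bits / 1.44696e-07 s = 221 Gbps.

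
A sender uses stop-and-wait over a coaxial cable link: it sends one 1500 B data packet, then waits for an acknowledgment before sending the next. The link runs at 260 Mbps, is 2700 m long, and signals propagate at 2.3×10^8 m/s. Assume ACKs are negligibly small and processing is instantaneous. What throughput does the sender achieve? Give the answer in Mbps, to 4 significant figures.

t_tx = L/R = 12000/260000000 = 4.61538e-05 s.
t_prop = 2700/2.3e+08 = 1.17391e-05 s; RTT = 2.34783e-05 s.
Cycle = t_tx + RTT = 6.96321e-05 s.
Throughput = L / cycle = 12000 / 6.96321e-05 = 172.3 Mbps.

172.3 Mbps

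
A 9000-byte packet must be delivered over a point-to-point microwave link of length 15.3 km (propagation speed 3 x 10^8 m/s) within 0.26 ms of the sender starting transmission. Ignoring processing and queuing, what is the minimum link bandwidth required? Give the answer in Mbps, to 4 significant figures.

344.5 Mbps

L = 72000 bits.
Propagation delay = 15300 / 300000000 = 0.051 ms.
Transmission budget = 0.26 − 0.051 = 0.209 ms.
R ≥ L / t_tx = 72000 bits / 0.000209 s = 344.5 Mbps.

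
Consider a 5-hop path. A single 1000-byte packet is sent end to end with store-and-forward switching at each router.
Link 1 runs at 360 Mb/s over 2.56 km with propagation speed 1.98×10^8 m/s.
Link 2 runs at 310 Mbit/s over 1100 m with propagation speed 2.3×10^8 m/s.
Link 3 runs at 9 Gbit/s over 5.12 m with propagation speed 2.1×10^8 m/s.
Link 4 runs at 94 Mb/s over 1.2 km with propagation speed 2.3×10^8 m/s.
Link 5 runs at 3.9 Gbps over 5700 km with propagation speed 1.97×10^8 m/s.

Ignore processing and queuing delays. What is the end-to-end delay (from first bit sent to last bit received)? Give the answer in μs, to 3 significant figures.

L = 1000 × 8 = 8000 bits.
Transmission delays (L/R per hop): 22.2222, 25.8065, 0.888889, 85.1064, 2.05128 μs; sum = 136.075 μs.
Propagation delays (d/s per hop): 12.9293, 4.78261, 0.024381, 5.21739, 28934 μs; sum = 28957 μs.
End-to-end = 29100 μs.

29100 μs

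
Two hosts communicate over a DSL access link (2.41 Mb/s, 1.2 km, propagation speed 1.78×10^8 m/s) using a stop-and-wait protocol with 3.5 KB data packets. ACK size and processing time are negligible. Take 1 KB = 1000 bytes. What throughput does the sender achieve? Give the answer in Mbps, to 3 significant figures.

2.41 Mbps

t_tx = L/R = 28000/2410000 = 0.0116183 s.
t_prop = 1200/178000000 = 6.74157e-06 s; RTT = 1.34831e-05 s.
Cycle = t_tx + RTT = 0.0116317 s.
Throughput = L / cycle = 28000 / 0.0116317 = 2.41 Mbps.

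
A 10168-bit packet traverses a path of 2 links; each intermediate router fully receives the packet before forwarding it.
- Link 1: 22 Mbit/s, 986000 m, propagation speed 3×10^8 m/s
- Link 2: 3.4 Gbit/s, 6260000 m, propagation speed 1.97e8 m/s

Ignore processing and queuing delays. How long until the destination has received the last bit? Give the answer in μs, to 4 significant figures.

Transmission delays (L/R per hop): 462.182, 2.99059 μs; sum = 465.172 μs.
Propagation delays (d/s per hop): 3286.67, 31776.6 μs; sum = 35063.3 μs.
End-to-end = 35530 μs.

35530 μs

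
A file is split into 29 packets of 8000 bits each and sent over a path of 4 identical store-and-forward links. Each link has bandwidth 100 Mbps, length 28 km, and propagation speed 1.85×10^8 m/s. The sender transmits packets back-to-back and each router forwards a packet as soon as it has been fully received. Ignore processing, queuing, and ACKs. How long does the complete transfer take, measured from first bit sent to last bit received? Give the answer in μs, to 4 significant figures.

Per-hop transmission t_tx = L/R = 8000/100000000 = 80 μs.
Per-hop propagation t_prop = 28000/185000000 = 151.351 μs.
Pipeline fill: first packet needs 4·t_tx to clear all hops; remaining 28 packets each add one t_tx.
Total = (4+29-1)·t_tx + 4·t_prop = 32·80 + 4·151.351 = 3165 μs.

3165 μs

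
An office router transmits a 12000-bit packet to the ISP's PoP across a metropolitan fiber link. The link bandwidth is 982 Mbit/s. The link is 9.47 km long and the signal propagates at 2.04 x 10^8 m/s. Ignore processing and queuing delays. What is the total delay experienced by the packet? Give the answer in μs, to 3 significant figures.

58.6 μs

Transmission delay = L/R = 12000 / 982000000 = 12.22 μs.
Propagation delay = d/s = 9470 m / 204000000 m/s = 46.4216 μs.
Total = 58.6 μs.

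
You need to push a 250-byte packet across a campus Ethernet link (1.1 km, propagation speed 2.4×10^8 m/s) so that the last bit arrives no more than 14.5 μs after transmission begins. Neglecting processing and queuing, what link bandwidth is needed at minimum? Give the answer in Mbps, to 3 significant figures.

L = 2000 bits.
Propagation delay = 1100 / 240000000 = 4.58333 μs.
Transmission budget = 14.5 − 4.58333 = 9.91667 μs.
R ≥ L / t_tx = 2000 bits / 9.91667e-06 s = 202 Mbps.

202 Mbps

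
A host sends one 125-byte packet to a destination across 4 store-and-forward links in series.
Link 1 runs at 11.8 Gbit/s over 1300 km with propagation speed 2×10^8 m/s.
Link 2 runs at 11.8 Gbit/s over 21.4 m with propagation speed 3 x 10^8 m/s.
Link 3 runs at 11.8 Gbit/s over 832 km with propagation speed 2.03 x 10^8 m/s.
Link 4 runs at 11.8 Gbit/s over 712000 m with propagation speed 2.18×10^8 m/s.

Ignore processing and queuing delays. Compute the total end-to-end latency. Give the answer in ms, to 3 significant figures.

13.9 ms

L = 125 × 8 = 1000 bits.
Transmission delay per hop = L/R = 1000/11800000000 = 8.47458e-05 ms; 4 hops → 0.000338983 ms.
Propagation delays (d/s per hop): 6.5, 7.13333e-05, 4.09852, 3.26606 ms; sum = 13.8646 ms.
End-to-end = 13.9 ms.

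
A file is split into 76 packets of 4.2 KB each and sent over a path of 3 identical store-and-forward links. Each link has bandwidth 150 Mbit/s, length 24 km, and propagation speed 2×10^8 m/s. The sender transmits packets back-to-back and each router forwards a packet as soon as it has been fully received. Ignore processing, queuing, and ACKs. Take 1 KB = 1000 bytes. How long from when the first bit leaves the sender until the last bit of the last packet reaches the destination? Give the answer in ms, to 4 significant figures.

17.83 ms

Per-hop transmission t_tx = L/R = 33600/150000000 = 0.224 ms.
Per-hop propagation t_prop = 24000/200000000 = 0.12 ms.
Pipeline fill: first packet needs 3·t_tx to clear all hops; remaining 75 packets each add one t_tx.
Total = (3+76-1)·t_tx + 3·t_prop = 78·0.224 + 3·0.12 = 17.83 ms.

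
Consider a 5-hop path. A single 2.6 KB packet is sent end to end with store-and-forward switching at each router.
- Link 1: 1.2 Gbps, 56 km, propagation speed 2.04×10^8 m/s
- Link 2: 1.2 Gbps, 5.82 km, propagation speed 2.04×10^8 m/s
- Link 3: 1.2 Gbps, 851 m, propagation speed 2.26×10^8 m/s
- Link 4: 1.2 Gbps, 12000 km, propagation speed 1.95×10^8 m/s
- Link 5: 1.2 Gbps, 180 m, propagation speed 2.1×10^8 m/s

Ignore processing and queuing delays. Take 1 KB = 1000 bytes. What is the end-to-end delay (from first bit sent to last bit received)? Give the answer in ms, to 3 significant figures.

L = 20800 bits.
Transmission delay per hop = L/R = 20800/1200000000 = 0.0173333 ms; 5 hops → 0.0866667 ms.
Propagation delays (d/s per hop): 0.27451, 0.0285294, 0.00376549, 61.5385, 0.000857143 ms; sum = 61.8461 ms.
End-to-end = 61.9 ms.

61.9 ms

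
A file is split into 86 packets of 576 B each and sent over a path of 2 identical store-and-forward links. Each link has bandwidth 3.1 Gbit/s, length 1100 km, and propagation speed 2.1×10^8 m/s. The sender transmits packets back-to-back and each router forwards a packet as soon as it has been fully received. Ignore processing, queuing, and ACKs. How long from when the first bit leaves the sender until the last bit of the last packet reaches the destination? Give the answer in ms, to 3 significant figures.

10.6 ms

Per-hop transmission t_tx = L/R = 4608/3100000000 = 0.00148645 ms.
Per-hop propagation t_prop = 1100000/210000000 = 5.2381 ms.
Pipeline fill: first packet needs 2·t_tx to clear all hops; remaining 85 packets each add one t_tx.
Total = (2+86-1)·t_tx + 2·t_prop = 87·0.00148645 + 2·5.2381 = 10.6 ms.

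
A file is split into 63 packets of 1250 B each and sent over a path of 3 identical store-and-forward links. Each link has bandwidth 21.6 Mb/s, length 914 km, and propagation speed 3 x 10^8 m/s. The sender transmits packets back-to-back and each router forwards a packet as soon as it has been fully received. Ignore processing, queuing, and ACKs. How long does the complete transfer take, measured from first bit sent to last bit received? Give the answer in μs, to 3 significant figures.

39200 μs

Per-hop transmission t_tx = L/R = 10000/21600000 = 462.963 μs.
Per-hop propagation t_prop = 914000/300000000 = 3046.67 μs.
Pipeline fill: first packet needs 3·t_tx to clear all hops; remaining 62 packets each add one t_tx.
Total = (3+63-1)·t_tx + 3·t_prop = 65·462.963 + 3·3046.67 = 39200 μs.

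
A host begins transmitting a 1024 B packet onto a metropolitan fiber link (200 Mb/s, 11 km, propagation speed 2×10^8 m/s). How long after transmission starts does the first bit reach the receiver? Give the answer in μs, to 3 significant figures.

55.0 μs

First bit experiences only propagation delay: d/s = 11000/200000000 = 55.0 μs.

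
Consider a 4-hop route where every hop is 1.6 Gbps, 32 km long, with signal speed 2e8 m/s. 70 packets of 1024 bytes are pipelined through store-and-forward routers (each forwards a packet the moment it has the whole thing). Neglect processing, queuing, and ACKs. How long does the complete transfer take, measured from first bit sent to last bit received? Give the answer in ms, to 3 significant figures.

1.01 ms

Per-hop transmission t_tx = L/R = 8192/1600000000 = 0.00512 ms.
Per-hop propagation t_prop = 32000/200000000 = 0.16 ms.
Pipeline fill: first packet needs 4·t_tx to clear all hops; remaining 69 packets each add one t_tx.
Total = (4+70-1)·t_tx + 4·t_prop = 73·0.00512 + 4·0.16 = 1.01 ms.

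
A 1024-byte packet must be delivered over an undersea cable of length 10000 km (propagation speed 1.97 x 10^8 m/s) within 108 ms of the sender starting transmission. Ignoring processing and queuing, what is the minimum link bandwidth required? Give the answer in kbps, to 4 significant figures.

L = 8192 bits.
Propagation delay = 10000000 / 197000000 = 50.7614 ms.
Transmission budget = 108 − 50.7614 = 57.2386 ms.
R ≥ L / t_tx = 8192 bits / 0.0572386 s = 143.1 kbps.

143.1 kbps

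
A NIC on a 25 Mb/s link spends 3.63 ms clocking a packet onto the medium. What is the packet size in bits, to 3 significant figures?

90800 bits

L = R × t_tx = 25000000 b/s × 0.00363 s = 90750 bits.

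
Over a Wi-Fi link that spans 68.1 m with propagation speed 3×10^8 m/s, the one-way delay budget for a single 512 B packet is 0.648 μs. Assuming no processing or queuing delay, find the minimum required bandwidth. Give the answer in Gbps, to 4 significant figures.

9.729 Gbps

L = 4096 bits.
Propagation delay = 68.1 / 300000000 = 0.227 μs.
Transmission budget = 0.648 − 0.227 = 0.421 μs.
R ≥ L / t_tx = 4096 bits / 4.21e-07 s = 9.729 Gbps.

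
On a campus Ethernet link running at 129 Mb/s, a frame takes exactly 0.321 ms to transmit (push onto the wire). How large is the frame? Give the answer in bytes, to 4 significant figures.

L = R × t_tx = 129000000 b/s × 0.000321 s = 41409 bits.
In bytes: 41409 / 8 = 5176 bytes.

5176 bytes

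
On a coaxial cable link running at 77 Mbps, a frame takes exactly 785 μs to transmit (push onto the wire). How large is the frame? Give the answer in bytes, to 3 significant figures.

7560 bytes

L = R × t_tx = 77000000 b/s × 0.000785 s = 60445 bits.
In bytes: 60445 / 8 = 7560 bytes.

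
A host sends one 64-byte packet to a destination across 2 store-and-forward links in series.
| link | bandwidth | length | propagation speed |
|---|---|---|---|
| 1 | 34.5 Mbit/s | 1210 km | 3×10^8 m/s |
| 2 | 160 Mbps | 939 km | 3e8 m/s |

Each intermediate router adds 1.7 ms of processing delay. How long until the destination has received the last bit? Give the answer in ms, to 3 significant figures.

8.88 ms

L = 64 × 8 = 512 bits.
Transmission delays (L/R per hop): 0.0148406, 0.0032 ms; sum = 0.0180406 ms.
Propagation delays (d/s per hop): 4.03333, 3.13 ms; sum = 7.16333 ms.
Processing at 1 router(s): 1 × 1.7 ms = 1.7 ms.
End-to-end = 8.88 ms.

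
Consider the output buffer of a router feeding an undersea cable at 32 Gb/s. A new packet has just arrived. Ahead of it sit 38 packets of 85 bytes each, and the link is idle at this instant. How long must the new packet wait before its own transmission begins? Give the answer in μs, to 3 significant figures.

0.808 μs

Each queued packet: L/R = 680/32000000000 = 0.02125 μs.
38 queued → 0.8075 μs.
Queuing delay = 0.808 μs.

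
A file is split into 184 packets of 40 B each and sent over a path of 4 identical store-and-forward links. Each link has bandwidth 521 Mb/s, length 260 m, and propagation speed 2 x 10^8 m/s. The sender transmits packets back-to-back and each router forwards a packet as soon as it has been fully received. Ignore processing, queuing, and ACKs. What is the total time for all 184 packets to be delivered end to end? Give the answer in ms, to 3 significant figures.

Per-hop transmission t_tx = L/R = 320/521000000 = 0.000614203 ms.
Per-hop propagation t_prop = 260/200000000 = 0.0013 ms.
Pipeline fill: first packet needs 4·t_tx to clear all hops; remaining 183 packets each add one t_tx.
Total = (4+184-1)·t_tx + 4·t_prop = 187·0.000614203 + 4·0.0013 = 0.120 ms.

0.120 ms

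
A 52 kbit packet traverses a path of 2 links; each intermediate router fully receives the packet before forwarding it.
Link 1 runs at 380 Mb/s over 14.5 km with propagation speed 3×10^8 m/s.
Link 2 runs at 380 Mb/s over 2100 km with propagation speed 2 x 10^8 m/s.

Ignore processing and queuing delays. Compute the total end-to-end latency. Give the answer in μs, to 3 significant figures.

10800 μs

L = 52000 bits.
Transmission delay per hop = L/R = 52000/380000000 = 136.842 μs; 2 hops → 273.684 μs.
Propagation delays (d/s per hop): 48.3333, 10500 μs; sum = 10548.3 μs.
End-to-end = 10800 μs.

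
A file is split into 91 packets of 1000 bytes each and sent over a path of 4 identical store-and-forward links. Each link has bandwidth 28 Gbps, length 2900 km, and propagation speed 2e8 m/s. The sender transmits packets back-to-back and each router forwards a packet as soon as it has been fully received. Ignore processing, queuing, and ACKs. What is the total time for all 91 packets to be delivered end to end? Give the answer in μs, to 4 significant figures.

Per-hop transmission t_tx = L/R = 8000/28000000000 = 0.285714 μs.
Per-hop propagation t_prop = 2900000/200000000 = 14500 μs.
Pipeline fill: first packet needs 4·t_tx to clear all hops; remaining 90 packets each add one t_tx.
Total = (4+91-1)·t_tx + 4·t_prop = 94·0.285714 + 4·14500 = 58030 μs.

58030 μs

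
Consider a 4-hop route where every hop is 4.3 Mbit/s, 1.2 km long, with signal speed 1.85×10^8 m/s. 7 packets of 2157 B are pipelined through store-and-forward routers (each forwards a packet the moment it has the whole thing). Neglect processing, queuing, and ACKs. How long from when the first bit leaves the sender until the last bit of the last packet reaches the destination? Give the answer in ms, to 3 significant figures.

Per-hop transmission t_tx = L/R = 17256/4300000 = 4.01302 ms.
Per-hop propagation t_prop = 1200/185000000 = 0.00648649 ms.
Pipeline fill: first packet needs 4·t_tx to clear all hops; remaining 6 packets each add one t_tx.
Total = (4+7-1)·t_tx + 4·t_prop = 10·4.01302 + 4·0.00648649 = 40.2 ms.

40.2 ms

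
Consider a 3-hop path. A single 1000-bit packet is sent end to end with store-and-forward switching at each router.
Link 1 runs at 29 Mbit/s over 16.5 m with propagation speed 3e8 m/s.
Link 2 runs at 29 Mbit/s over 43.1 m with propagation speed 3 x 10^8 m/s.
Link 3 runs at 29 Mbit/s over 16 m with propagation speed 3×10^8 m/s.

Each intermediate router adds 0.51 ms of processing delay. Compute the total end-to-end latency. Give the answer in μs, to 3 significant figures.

Transmission delay per hop = L/R = 1000/29000000 = 34.4828 μs; 3 hops → 103.448 μs.
Propagation delays (d/s per hop): 0.055, 0.143667, 0.0533333 μs; sum = 0.252 μs.
Processing at 2 router(s): 2 × 0.51 ms = 1020 μs.
End-to-end = 1120 μs.

1120 μs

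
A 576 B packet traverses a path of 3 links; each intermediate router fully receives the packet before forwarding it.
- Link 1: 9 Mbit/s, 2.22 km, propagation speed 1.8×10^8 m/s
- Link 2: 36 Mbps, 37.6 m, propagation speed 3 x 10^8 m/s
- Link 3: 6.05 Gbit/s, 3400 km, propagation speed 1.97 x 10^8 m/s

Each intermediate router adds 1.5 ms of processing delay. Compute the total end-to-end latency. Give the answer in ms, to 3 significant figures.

L = 576 × 8 = 4608 bits.
Transmission delays (L/R per hop): 0.512, 0.128, 0.000761653 ms; sum = 0.640762 ms.
Propagation delays (d/s per hop): 0.0123333, 0.000125333, 17.2589 ms; sum = 17.2713 ms.
Processing at 2 router(s): 2 × 1.5 ms = 3 ms.
End-to-end = 20.9 ms.

20.9 ms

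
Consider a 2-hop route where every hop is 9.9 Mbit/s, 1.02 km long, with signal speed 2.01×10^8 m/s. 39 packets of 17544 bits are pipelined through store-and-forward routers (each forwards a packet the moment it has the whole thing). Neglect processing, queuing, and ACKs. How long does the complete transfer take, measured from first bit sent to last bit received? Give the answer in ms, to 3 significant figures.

70.9 ms

Per-hop transmission t_tx = L/R = 17544/9900000 = 1.77212 ms.
Per-hop propagation t_prop = 1020/2.01e+08 = 0.00507463 ms.
Pipeline fill: first packet needs 2·t_tx to clear all hops; remaining 38 packets each add one t_tx.
Total = (2+39-1)·t_tx + 2·t_prop = 40·1.77212 + 2·0.00507463 = 70.9 ms.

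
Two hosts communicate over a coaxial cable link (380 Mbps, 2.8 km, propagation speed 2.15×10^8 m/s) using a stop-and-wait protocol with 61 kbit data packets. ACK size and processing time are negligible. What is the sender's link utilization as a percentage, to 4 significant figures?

t_tx = L/R = 61000/380000000 = 0.000160526 s.
t_prop = 2800/215000000 = 1.30233e-05 s; RTT = 2.60465e-05 s.
Cycle = t_tx + RTT = 0.000186573 s.
Utilization = t_tx / cycle = 0.000160526/0.000186573 = 86.04 %.

86.04 %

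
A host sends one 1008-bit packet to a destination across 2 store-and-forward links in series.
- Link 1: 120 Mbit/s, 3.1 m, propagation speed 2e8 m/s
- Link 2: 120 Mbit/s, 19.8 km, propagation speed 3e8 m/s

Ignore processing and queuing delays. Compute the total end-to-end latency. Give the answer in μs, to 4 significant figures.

Transmission delay per hop = L/R = 1008/120000000 = 8.4 μs; 2 hops → 16.8 μs.
Propagation delays (d/s per hop): 0.0155, 66 μs; sum = 66.0155 μs.
End-to-end = 82.82 μs.

82.82 μs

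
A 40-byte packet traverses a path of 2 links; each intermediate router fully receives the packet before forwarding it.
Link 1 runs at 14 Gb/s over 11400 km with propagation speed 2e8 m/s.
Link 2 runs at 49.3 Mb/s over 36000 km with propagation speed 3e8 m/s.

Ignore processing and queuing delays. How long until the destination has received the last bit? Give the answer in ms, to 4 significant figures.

L = 40 × 8 = 320 bits.
Transmission delays (L/R per hop): 2.28571e-05, 0.00649087 ms; sum = 0.00651373 ms.
Propagation delays (d/s per hop): 57, 120 ms; sum = 177 ms.
End-to-end = 177.0 ms.

177.0 ms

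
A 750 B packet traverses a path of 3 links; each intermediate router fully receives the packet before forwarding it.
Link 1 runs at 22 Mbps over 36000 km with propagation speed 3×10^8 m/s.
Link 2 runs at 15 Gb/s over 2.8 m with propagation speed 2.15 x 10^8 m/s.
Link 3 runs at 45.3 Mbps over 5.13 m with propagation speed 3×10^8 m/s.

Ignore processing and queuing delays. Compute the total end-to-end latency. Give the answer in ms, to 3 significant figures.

L = 750 × 8 = 6000 bits.
Transmission delays (L/R per hop): 0.272727, 0.0004, 0.13245 ms; sum = 0.405578 ms.
Propagation delays (d/s per hop): 120, 1.30233e-05, 1.71e-05 ms; sum = 120 ms.
End-to-end = 120 ms.

120 ms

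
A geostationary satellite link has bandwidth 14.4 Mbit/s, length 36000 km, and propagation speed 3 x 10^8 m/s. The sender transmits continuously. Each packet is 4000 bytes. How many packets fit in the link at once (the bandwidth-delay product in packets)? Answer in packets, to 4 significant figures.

54.00 packets

Propagation delay = 36000000 / 300000000 = 0.12 s.
BDP = R × t_prop = 14400000 × 0.12 = 1728000 bits.
In packets of 32000 bits: 54.00 packets.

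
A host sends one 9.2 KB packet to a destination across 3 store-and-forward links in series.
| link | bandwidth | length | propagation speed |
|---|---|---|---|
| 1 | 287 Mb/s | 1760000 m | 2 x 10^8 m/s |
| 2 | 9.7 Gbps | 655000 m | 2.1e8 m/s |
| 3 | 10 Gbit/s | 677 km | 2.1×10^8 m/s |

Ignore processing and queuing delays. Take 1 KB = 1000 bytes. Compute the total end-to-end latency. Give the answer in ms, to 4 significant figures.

15.41 ms

L = 73600 bits.
Transmission delays (L/R per hop): 0.256446, 0.00758763, 0.00736 ms; sum = 0.271394 ms.
Propagation delays (d/s per hop): 8.8, 3.11905, 3.22381 ms; sum = 15.1429 ms.
End-to-end = 15.41 ms.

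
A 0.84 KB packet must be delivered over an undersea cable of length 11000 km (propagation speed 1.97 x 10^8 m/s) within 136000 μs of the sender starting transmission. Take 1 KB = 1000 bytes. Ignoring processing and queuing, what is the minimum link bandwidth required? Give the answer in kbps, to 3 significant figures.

L = 6720 bits.
Propagation delay = 11000000 / 197000000 = 55837.6 μs.
Transmission budget = 136000 − 55837.6 = 80162.4 μs.
R ≥ L / t_tx = 6720 bits / 0.0801624 s = 83.8 kbps.

83.8 kbps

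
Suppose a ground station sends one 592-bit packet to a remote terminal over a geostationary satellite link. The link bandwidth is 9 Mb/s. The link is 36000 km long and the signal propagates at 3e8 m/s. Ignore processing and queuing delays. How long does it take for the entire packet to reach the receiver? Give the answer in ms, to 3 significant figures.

Transmission delay = L/R = 592 / 9000000 = 0.0657778 ms.
Propagation delay = d/s = 36000000 m / 300000000 m/s = 120 ms.
Total = 120 ms.

120 ms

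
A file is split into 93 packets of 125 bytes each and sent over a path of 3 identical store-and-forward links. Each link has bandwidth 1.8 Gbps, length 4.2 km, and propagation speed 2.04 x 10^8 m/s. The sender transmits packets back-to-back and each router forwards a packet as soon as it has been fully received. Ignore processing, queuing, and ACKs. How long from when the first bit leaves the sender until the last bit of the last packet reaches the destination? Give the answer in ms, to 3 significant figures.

0.115 ms

Per-hop transmission t_tx = L/R = 1000/1800000000 = 0.000555556 ms.
Per-hop propagation t_prop = 4200/204000000 = 0.0205882 ms.
Pipeline fill: first packet needs 3·t_tx to clear all hops; remaining 92 packets each add one t_tx.
Total = (3+93-1)·t_tx + 3·t_prop = 95·0.000555556 + 3·0.0205882 = 0.115 ms.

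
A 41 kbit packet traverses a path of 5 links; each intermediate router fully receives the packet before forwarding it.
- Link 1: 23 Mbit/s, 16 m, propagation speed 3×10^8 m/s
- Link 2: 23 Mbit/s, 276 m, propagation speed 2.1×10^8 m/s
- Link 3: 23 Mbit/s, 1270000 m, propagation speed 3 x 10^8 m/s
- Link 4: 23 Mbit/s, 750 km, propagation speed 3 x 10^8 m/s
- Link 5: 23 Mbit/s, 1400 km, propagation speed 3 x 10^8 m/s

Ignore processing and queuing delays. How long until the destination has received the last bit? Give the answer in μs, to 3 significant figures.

20300 μs

L = 41000 bits.
Transmission delay per hop = L/R = 41000/23000000 = 1782.61 μs; 5 hops → 8913.04 μs.
Propagation delays (d/s per hop): 0.0533333, 1.31429, 4233.33, 2500, 4666.67 μs; sum = 11401.4 μs.
End-to-end = 20300 μs.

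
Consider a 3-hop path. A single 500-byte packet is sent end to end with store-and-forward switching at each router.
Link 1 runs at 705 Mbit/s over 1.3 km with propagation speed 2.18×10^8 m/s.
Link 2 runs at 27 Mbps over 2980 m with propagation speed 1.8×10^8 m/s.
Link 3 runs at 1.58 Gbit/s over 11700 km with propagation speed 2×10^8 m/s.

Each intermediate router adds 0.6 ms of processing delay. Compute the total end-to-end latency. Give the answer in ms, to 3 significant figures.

59.9 ms

L = 500 × 8 = 4000 bits.
Transmission delays (L/R per hop): 0.00567376, 0.148148, 0.00253165 ms; sum = 0.156354 ms.
Propagation delays (d/s per hop): 0.0059633, 0.0165556, 58.5 ms; sum = 58.5225 ms.
Processing at 2 router(s): 2 × 0.6 ms = 1.2 ms.
End-to-end = 59.9 ms.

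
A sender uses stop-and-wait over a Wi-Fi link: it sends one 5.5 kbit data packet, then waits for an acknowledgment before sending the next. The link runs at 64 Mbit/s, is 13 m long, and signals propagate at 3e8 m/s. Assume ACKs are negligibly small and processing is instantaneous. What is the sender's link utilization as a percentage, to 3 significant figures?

99.9 %

t_tx = L/R = 5500/64000000 = 8.59375e-05 s.
t_prop = 13/300000000 = 4.33333e-08 s; RTT = 8.66667e-08 s.
Cycle = t_tx + RTT = 8.60242e-05 s.
Utilization = t_tx / cycle = 8.59375e-05/8.60242e-05 = 99.9 %.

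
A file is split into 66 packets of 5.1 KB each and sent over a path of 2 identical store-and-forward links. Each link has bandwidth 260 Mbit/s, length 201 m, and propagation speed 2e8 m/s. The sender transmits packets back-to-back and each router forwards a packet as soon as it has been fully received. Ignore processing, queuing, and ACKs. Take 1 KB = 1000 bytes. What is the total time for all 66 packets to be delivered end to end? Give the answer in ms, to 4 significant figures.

10.52 ms

Per-hop transmission t_tx = L/R = 40800/260000000 = 0.156923 ms.
Per-hop propagation t_prop = 201/200000000 = 0.001005 ms.
Pipeline fill: first packet needs 2·t_tx to clear all hops; remaining 65 packets each add one t_tx.
Total = (2+66-1)·t_tx + 2·t_prop = 67·0.156923 + 2·0.001005 = 10.52 ms.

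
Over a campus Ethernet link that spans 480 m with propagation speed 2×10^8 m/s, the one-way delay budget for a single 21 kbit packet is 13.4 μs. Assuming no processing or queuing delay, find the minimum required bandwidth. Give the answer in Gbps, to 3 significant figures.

Propagation delay = 480 / 200000000 = 2.4 μs.
Transmission budget = 13.4 − 2.4 = 11 μs.
R ≥ L / t_tx = 21000 bits / 1.1e-05 s = 1.91 Gbps.

1.91 Gbps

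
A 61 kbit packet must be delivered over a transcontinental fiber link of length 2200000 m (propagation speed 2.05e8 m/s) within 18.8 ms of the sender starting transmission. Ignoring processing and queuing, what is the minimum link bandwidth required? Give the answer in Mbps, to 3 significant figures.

7.56 Mbps

Propagation delay = 2200000 / 2.05e+08 = 10.7317 ms.
Transmission budget = 18.8 − 10.7317 = 8.06829 ms.
R ≥ L / t_tx = 61000 bits / 0.00806829 s = 7.56 Mbps.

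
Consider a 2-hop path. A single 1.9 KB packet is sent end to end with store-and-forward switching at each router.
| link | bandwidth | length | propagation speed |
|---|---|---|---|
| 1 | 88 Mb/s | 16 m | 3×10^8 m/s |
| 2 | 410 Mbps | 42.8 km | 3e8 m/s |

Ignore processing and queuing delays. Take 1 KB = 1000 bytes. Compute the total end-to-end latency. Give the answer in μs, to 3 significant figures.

353 μs

L = 15200 bits.
Transmission delays (L/R per hop): 172.727, 37.0732 μs; sum = 209.8 μs.
Propagation delays (d/s per hop): 0.0533333, 142.667 μs; sum = 142.72 μs.
End-to-end = 353 μs.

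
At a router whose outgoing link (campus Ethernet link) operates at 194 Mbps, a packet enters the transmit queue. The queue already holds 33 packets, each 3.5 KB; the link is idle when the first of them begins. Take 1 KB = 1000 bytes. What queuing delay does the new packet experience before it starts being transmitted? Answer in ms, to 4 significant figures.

4.763 ms

Each queued packet: L/R = 28000/194000000 = 0.14433 ms.
33 queued → 4.76289 ms.
Queuing delay = 4.763 ms.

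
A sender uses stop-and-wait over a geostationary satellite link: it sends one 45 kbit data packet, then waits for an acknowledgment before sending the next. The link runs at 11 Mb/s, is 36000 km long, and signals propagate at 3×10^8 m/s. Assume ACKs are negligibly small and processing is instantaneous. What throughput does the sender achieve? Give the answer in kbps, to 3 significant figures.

t_tx = L/R = 45000/11000000 = 0.00409091 s.
t_prop = 36000000/300000000 = 0.12 s; RTT = 0.24 s.
Cycle = t_tx + RTT = 0.244091 s.
Throughput = L / cycle = 45000 / 0.244091 = 184 kbps.

184 kbps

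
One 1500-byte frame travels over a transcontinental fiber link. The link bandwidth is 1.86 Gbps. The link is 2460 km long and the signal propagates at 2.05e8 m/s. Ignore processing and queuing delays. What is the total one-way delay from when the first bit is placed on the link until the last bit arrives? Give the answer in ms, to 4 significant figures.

12.01 ms

L = 1500 × 8 = 12000 bits.
Transmission delay = L/R = 12000 / 1860000000 = 0.00645161 ms.
Propagation delay = d/s = 2460000 m / 2.05e+08 m/s = 12 ms.
Total = 12.01 ms.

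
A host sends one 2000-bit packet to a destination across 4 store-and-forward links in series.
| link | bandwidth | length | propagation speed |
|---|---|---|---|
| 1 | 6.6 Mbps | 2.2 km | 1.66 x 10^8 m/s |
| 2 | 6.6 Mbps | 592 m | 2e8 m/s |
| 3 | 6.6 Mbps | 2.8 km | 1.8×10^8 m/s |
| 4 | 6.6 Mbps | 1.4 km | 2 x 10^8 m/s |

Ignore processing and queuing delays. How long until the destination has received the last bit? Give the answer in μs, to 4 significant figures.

Transmission delay per hop = L/R = 2000/6600000 = 303.03 μs; 4 hops → 1212.12 μs.
Propagation delays (d/s per hop): 13.253, 2.96, 15.5556, 7 μs; sum = 38.7686 μs.
End-to-end = 1251 μs.

1251 μs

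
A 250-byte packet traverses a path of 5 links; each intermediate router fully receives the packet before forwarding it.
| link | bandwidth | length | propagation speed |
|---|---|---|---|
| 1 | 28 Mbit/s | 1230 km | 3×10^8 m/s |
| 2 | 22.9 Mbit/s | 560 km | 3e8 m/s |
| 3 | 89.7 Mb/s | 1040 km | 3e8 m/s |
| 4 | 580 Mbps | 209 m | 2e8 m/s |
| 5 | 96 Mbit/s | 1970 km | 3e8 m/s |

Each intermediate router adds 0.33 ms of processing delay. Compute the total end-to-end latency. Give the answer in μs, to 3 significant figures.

L = 250 × 8 = 2000 bits.
Transmission delays (L/R per hop): 71.4286, 87.3362, 22.2965, 3.44828, 20.8333 μs; sum = 205.343 μs.
Propagation delays (d/s per hop): 4100, 1866.67, 3466.67, 1.045, 6566.67 μs; sum = 16001 μs.
Processing at 4 router(s): 4 × 0.33 ms = 1320 μs.
End-to-end = 17500 μs.

17500 μs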